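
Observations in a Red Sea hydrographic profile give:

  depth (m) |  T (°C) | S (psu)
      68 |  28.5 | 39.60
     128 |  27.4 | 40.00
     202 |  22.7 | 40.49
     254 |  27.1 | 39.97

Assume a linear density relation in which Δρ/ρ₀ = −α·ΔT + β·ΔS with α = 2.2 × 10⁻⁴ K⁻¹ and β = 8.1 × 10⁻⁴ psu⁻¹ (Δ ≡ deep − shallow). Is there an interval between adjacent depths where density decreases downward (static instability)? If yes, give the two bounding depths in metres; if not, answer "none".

Evaluate Δρ/ρ₀ = −αΔT + βΔS across each adjacent pair:
  68–128 m: −αΔT+βΔS = −(2.2 × 10⁻⁴)(-1.1)+(8.1 × 10⁻⁴)(+0.40) = 5.7 × 10⁻⁴ → stable
  128–202 m: −αΔT+βΔS = −(2.2 × 10⁻⁴)(-4.7)+(8.1 × 10⁻⁴)(+0.49) = 1.4 × 10⁻³ → stable
  202–254 m: −αΔT+βΔS = −(2.2 × 10⁻⁴)(+4.4)+(8.1 × 10⁻⁴)(-0.52) = -1.4 × 10⁻³ → UNSTABLE
The 202–254 m interval has Δρ < 0: lighter water underlies denser water.

202–254 m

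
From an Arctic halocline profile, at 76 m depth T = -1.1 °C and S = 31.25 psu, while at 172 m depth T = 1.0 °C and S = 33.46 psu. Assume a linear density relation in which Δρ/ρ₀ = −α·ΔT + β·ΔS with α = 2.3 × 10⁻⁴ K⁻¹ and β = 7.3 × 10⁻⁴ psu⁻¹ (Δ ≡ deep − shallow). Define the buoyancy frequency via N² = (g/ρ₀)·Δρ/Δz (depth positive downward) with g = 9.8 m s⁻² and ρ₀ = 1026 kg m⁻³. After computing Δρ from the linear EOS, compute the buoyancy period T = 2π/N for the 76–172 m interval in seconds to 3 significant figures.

585 s

ΔT = +2.1 K, ΔS = +2.21 psu (deep − shallow).
Δρ/ρ₀ = −αΔT + βΔS = -4.83 × 10⁻⁴ + 1.6133 × 10⁻³ = 1.1303 × 10⁻³, so Δρ ≈ 1.160 kg m⁻³.
N² = (g/ρ₀)·Δρ/Δz = g·(Δρ/ρ₀)/Δz = 9.8 × 1.1303 × 10⁻³ / 96 = 1.1538 × 10⁻⁴ s⁻².
N = √(1.1538 × 10⁻⁴) = 0.010742 rad s⁻¹ → T = 2π/N = 584.92 s ≈ 585 s.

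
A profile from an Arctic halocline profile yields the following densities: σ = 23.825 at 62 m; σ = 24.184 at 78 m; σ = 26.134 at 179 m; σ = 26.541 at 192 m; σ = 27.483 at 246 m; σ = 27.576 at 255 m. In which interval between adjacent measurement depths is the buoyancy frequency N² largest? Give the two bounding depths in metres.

Compute the density gradient over each adjacent pair:
  62–78 m: Δρ/Δz = 0.359/16 = 0.022 kg m⁻⁴
  78–179 m: Δρ/Δz = 1.950/101 = 0.019 kg m⁻⁴
  179–192 m: Δρ/Δz = 0.407/13 = 0.031 kg m⁻⁴
  192–246 m: Δρ/Δz = 0.942/54 = 0.017 kg m⁻⁴
  246–255 m: Δρ/Δz = 0.093/9 = 0.010 kg m⁻⁴
The largest gradient is in the 179–192 m interval — the pycnocline.

179–192 m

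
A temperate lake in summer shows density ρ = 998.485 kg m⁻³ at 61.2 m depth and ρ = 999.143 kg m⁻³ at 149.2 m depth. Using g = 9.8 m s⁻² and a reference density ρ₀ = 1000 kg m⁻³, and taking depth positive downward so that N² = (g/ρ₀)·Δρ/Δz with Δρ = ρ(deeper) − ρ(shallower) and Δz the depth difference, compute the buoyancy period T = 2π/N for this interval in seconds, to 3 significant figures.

734 s

Δρ = 999.143 − 998.485 = 0.658 kg m⁻³ over Δz = 149.2 − 61.2 = 88 m.
N² = (9.8/1000) × (0.658/88) = 7.3277 × 10⁻⁵ s⁻².
N = √(7.3277 × 10⁻⁵) = 8.5602 × 10⁻³ rad s⁻¹, so T = 2π/N = 734.00 s ≈ 734 s.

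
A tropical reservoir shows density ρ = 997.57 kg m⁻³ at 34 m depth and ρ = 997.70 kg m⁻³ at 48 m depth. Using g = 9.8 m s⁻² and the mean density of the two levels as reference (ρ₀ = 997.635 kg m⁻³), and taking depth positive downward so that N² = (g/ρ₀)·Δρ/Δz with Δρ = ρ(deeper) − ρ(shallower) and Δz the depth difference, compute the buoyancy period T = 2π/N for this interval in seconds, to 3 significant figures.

Δρ = 997.70 − 997.57 = 0.13 kg m⁻³ over Δz = 48 − 34 = 14 m.
N² = (9.8/997.635) × (0.13/14) = 9.1216 × 10⁻⁵ s⁻².
N = √(9.1216 × 10⁻⁵) = 9.5507 × 10⁻³ rad s⁻¹, so T = 2π/N = 657.88 s ≈ 658 s.

658 s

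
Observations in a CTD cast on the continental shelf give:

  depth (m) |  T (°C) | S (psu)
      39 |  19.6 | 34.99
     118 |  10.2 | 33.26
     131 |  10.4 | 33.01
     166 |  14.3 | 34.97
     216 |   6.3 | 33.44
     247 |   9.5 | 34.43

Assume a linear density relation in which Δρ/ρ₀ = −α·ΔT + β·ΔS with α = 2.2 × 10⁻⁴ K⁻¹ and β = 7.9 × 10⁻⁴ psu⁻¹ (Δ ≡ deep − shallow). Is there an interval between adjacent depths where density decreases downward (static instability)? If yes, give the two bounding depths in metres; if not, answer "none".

118–131 m

Evaluate Δρ/ρ₀ = −αΔT + βΔS across each adjacent pair:
  39–118 m: −αΔT+βΔS = −(2.2 × 10⁻⁴)(-9.4)+(7.9 × 10⁻⁴)(-1.73) = 7.0 × 10⁻⁴ → stable
  118–131 m: −αΔT+βΔS = −(2.2 × 10⁻⁴)(+0.2)+(7.9 × 10⁻⁴)(-0.25) = -2.4 × 10⁻⁴ → UNSTABLE
  131–166 m: −αΔT+βΔS = −(2.2 × 10⁻⁴)(+3.9)+(7.9 × 10⁻⁴)(+1.96) = 6.9 × 10⁻⁴ → stable
  166–216 m: −αΔT+βΔS = −(2.2 × 10⁻⁴)(-8.0)+(7.9 × 10⁻⁴)(-1.53) = 5.5 × 10⁻⁴ → stable
  216–247 m: −αΔT+βΔS = −(2.2 × 10⁻⁴)(+3.2)+(7.9 × 10⁻⁴)(+0.99) = 7.8 × 10⁻⁵ → stable
The 118–131 m interval has Δρ < 0: lighter water underlies denser water.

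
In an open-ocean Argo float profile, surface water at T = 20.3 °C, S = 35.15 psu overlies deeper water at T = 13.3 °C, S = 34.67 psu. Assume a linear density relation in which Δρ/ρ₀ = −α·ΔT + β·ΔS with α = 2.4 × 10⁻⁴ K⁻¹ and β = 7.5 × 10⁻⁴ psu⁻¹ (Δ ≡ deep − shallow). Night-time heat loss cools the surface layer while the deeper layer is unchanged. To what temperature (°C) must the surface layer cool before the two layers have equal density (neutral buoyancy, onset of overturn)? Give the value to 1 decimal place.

Neutral buoyancy requires Δρ = 0, i.e. −α(T_deep − T_surf′) + β(S_deep − S_surf) = 0.
T_surf′ = T_deep − (β/α)·ΔS = 13.3 − (7.5 × 10⁻⁴/2.4 × 10⁻⁴)·(-0.48) = 14.800 °C.
Cooling required: 20.3 − (14.800) = 5.500 °C.

14.8 °C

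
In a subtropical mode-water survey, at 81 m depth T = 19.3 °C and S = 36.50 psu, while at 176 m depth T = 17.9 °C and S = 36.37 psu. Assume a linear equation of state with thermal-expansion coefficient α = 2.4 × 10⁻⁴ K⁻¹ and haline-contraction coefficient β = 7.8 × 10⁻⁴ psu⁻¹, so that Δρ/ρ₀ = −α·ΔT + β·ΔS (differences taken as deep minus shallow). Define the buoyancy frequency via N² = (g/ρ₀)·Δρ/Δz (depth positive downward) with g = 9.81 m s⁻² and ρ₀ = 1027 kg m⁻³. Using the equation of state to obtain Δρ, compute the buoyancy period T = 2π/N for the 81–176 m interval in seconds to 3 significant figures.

1.28 × 10³ s

ΔT = -1.4 K, ΔS = -0.13 psu (deep − shallow).
Δρ/ρ₀ = −αΔT + βΔS = 3.36 × 10⁻⁴ − 1.014 × 10⁻⁴ = 2.346 × 10⁻⁴, so Δρ ≈ 0.2409 kg m⁻³.
N² = (g/ρ₀)·Δρ/Δz = g·(Δρ/ρ₀)/Δz = 9.81 × 2.346 × 10⁻⁴ / 95 = 2.4226 × 10⁻⁵ s⁻².
N = √(2.4226 × 10⁻⁵) = 4.9220 × 10⁻³ rad s⁻¹ → T = 2π/N = 1.2766 × 10³ s ≈ 1.28 × 10³ s.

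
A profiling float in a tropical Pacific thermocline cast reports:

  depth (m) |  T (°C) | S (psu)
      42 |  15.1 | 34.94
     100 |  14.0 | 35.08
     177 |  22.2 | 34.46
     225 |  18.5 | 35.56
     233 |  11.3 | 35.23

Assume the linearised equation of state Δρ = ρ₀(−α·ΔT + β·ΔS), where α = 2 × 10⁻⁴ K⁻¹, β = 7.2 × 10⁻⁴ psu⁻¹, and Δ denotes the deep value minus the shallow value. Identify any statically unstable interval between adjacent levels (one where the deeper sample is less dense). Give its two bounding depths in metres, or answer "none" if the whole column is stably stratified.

Evaluate Δρ/ρ₀ = −αΔT + βΔS across each adjacent pair:
  42–100 m: −αΔT+βΔS = −(2 × 10⁻⁴)(-1.1)+(7.2 × 10⁻⁴)(+0.14) = 3.2 × 10⁻⁴ → stable
  100–177 m: −αΔT+βΔS = −(2 × 10⁻⁴)(+8.2)+(7.2 × 10⁻⁴)(-0.62) = -2.1 × 10⁻³ → UNSTABLE
  177–225 m: −αΔT+βΔS = −(2 × 10⁻⁴)(-3.7)+(7.2 × 10⁻⁴)(+1.10) = 1.5 × 10⁻³ → stable
  225–233 m: −αΔT+βΔS = −(2 × 10⁻⁴)(-7.2)+(7.2 × 10⁻⁴)(-0.33) = 1.2 × 10⁻³ → stable
The 100–177 m interval has Δρ < 0: lighter water underlies denser water.

100–177 m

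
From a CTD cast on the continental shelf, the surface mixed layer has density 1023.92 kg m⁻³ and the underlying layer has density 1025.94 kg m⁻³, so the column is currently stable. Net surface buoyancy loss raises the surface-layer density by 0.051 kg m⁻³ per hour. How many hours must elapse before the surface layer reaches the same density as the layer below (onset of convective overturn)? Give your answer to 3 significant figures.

Density deficit of the surface layer: 1025.94 − 1023.92 = 2.02 kg m⁻³.
Required change = 2.02 / 0.051 = 39.6 hours.

39.6 hours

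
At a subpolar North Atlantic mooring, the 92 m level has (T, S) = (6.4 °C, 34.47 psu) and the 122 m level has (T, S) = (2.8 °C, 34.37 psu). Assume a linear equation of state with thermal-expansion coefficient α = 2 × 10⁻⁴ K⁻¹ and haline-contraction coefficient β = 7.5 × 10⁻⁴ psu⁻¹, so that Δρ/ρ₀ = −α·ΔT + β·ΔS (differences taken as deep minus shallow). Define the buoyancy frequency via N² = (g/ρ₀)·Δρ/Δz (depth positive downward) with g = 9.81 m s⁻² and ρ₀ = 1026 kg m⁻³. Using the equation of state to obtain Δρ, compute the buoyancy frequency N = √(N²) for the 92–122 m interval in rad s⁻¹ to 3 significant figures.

ΔT = -3.6 K, ΔS = -0.10 psu (deep − shallow).
Δρ/ρ₀ = −αΔT + βΔS = 7.20 × 10⁻⁴ − 7.50 × 10⁻⁵ = 6.45 × 10⁻⁴, so Δρ ≈ 0.6618 kg m⁻³.
N² = (g/ρ₀)·Δρ/Δz = g·(Δρ/ρ₀)/Δz = 9.81 × 6.45 × 10⁻⁴ / 30 = 2.1092 × 10⁻⁴ s⁻².
N = √(2.1092 × 10⁻⁴) = 0.014523 rad s⁻¹ ≈ 0.0145 rad s⁻¹.

0.0145 rad s⁻¹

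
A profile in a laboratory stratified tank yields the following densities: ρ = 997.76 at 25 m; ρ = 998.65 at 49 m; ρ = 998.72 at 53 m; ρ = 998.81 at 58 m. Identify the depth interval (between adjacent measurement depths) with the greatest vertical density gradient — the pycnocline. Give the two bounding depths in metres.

25–49 m

Compute the density gradient over each adjacent pair:
  25–49 m: Δρ/Δz = 0.89/24 = 0.037 kg m⁻⁴
  49–53 m: Δρ/Δz = 0.07/4 = 0.018 kg m⁻⁴
  53–58 m: Δρ/Δz = 0.09/5 = 0.018 kg m⁻⁴
The largest gradient is in the 25–49 m interval — the pycnocline.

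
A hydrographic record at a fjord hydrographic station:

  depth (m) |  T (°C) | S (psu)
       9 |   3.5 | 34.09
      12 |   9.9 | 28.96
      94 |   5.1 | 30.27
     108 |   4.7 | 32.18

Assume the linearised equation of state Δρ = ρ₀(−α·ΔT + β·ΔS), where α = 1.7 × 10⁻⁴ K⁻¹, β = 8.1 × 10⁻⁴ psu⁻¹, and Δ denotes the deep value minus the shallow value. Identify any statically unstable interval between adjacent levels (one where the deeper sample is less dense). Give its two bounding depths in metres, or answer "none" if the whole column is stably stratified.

9–12 m

Evaluate Δρ/ρ₀ = −αΔT + βΔS across each adjacent pair:
  9–12 m: −αΔT+βΔS = −(1.7 × 10⁻⁴)(+6.4)+(8.1 × 10⁻⁴)(-5.13) = -5.2 × 10⁻³ → UNSTABLE
  12–94 m: −αΔT+βΔS = −(1.7 × 10⁻⁴)(-4.8)+(8.1 × 10⁻⁴)(+1.31) = 1.9 × 10⁻³ → stable
  94–108 m: −αΔT+βΔS = −(1.7 × 10⁻⁴)(-0.4)+(8.1 × 10⁻⁴)(+1.91) = 1.6 × 10⁻³ → stable
The 9–12 m interval has Δρ < 0: lighter water underlies denser water.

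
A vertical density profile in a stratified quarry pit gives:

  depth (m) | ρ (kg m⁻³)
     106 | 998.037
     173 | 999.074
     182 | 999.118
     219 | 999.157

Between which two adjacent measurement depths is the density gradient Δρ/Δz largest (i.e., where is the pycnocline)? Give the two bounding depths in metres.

Compute the density gradient over each adjacent pair:
  106–173 m: Δρ/Δz = 1.037/67 = 0.015 kg m⁻⁴
  173–182 m: Δρ/Δz = 0.044/9 = 4.9 × 10⁻³ kg m⁻⁴
  182–219 m: Δρ/Δz = 0.039/37 = 1.1 × 10⁻³ kg m⁻⁴
The largest gradient is in the 106–173 m interval — the pycnocline.

106–173 m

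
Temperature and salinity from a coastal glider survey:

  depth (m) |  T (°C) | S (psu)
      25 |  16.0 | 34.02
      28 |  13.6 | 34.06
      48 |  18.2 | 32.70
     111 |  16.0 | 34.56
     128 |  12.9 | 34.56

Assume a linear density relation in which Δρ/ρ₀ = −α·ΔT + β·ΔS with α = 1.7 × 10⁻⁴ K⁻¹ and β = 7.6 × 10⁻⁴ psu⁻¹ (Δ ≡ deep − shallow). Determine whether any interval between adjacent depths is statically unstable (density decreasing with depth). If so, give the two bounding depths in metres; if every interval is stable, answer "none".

Evaluate Δρ/ρ₀ = −αΔT + βΔS across each adjacent pair:
  25–28 m: −αΔT+βΔS = −(1.7 × 10⁻⁴)(-2.4)+(7.6 × 10⁻⁴)(+0.04) = 4.4 × 10⁻⁴ → stable
  28–48 m: −αΔT+βΔS = −(1.7 × 10⁻⁴)(+4.6)+(7.6 × 10⁻⁴)(-1.36) = -1.8 × 10⁻³ → UNSTABLE
  48–111 m: −αΔT+βΔS = −(1.7 × 10⁻⁴)(-2.2)+(7.6 × 10⁻⁴)(+1.86) = 1.8 × 10⁻³ → stable
  111–128 m: −αΔT+βΔS = −(1.7 × 10⁻⁴)(-3.1)+(7.6 × 10⁻⁴)(+0.00) = 5.3 × 10⁻⁴ → stable
The 28–48 m interval has Δρ < 0: lighter water underlies denser water.

28–48 m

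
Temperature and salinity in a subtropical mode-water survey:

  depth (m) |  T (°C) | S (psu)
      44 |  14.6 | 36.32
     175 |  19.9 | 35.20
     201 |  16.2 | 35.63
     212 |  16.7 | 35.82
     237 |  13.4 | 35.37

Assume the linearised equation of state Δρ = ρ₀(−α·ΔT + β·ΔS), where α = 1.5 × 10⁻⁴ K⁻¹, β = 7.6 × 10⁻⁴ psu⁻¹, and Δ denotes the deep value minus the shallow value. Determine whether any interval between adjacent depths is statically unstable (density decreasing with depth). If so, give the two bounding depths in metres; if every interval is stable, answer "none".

44–175 m

Evaluate Δρ/ρ₀ = −αΔT + βΔS across each adjacent pair:
  44–175 m: −αΔT+βΔS = −(1.5 × 10⁻⁴)(+5.3)+(7.6 × 10⁻⁴)(-1.12) = -1.6 × 10⁻³ → UNSTABLE
  175–201 m: −αΔT+βΔS = −(1.5 × 10⁻⁴)(-3.7)+(7.6 × 10⁻⁴)(+0.43) = 8.8 × 10⁻⁴ → stable
  201–212 m: −αΔT+βΔS = −(1.5 × 10⁻⁴)(+0.5)+(7.6 × 10⁻⁴)(+0.19) = 6.9 × 10⁻⁵ → stable
  212–237 m: −αΔT+βΔS = −(1.5 × 10⁻⁴)(-3.3)+(7.6 × 10⁻⁴)(-0.45) = 1.5 × 10⁻⁴ → stable
The 44–175 m interval has Δρ < 0: lighter water underlies denser water.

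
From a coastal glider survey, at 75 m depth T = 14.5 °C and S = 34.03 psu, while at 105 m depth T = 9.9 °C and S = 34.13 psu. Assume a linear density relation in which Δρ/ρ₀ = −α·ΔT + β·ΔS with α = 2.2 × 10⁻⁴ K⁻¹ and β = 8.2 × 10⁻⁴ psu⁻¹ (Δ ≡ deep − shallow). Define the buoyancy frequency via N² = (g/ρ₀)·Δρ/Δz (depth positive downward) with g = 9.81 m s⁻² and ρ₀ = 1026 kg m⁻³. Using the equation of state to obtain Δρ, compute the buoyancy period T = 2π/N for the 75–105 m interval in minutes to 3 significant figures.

5.54 min

ΔT = -4.6 K, ΔS = +0.10 psu (deep − shallow).
Δρ/ρ₀ = −αΔT + βΔS = 1.012 × 10⁻³ + 8.20 × 10⁻⁵ = 1.094 × 10⁻³, so Δρ ≈ 1.122 kg m⁻³.
N² = (g/ρ₀)·Δρ/Δz = g·(Δρ/ρ₀)/Δz = 9.81 × 1.094 × 10⁻³ / 30 = 3.5774 × 10⁻⁴ s⁻².
N = √(3.5774 × 10⁻⁴) = 0.018914 rad s⁻¹ → T = 2π/N = 332.20 s = 5.5367 min ≈ 5.54 min.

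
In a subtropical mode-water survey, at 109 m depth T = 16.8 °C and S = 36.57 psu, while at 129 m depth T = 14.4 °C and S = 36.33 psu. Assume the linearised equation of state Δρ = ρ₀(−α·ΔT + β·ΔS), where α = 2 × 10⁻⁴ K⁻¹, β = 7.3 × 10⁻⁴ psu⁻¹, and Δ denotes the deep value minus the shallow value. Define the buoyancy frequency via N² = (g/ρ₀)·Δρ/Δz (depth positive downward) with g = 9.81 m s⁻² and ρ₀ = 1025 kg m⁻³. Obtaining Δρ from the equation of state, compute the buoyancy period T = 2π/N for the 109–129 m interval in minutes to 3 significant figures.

8.56 min

ΔT = -2.4 K, ΔS = -0.24 psu (deep − shallow).
Δρ/ρ₀ = −αΔT + βΔS = 4.80 × 10⁻⁴ − 1.752 × 10⁻⁴ = 3.048 × 10⁻⁴, so Δρ ≈ 0.3124 kg m⁻³.
N² = (g/ρ₀)·Δρ/Δz = g·(Δρ/ρ₀)/Δz = 9.81 × 3.048 × 10⁻⁴ / 20 = 1.4950 × 10⁻⁴ s⁻².
N = √(1.4950 × 10⁻⁴) = 0.012227 rad s⁻¹ → T = 2π/N = 513.88 s = 8.5647 min ≈ 8.56 min.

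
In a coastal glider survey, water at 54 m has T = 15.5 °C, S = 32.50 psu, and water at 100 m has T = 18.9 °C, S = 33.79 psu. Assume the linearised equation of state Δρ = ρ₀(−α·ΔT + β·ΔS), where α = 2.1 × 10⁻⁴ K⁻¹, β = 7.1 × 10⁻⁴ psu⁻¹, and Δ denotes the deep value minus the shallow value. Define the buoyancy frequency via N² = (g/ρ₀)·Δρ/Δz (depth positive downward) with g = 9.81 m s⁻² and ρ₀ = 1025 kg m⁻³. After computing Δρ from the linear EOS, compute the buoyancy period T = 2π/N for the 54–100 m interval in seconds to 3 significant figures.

958 s

ΔT = +3.4 K, ΔS = +1.29 psu (deep − shallow).
Δρ/ρ₀ = −αΔT + βΔS = -7.14 × 10⁻⁴ + 9.159 × 10⁻⁴ = 2.019 × 10⁻⁴, so Δρ ≈ 0.2069 kg m⁻³.
N² = (g/ρ₀)·Δρ/Δz = g·(Δρ/ρ₀)/Δz = 9.81 × 2.019 × 10⁻⁴ / 46 = 4.3057 × 10⁻⁵ s⁻².
N = √(4.3057 × 10⁻⁵) = 6.5618 × 10⁻³ rad s⁻¹ → T = 2π/N = 957.54 s ≈ 958 s.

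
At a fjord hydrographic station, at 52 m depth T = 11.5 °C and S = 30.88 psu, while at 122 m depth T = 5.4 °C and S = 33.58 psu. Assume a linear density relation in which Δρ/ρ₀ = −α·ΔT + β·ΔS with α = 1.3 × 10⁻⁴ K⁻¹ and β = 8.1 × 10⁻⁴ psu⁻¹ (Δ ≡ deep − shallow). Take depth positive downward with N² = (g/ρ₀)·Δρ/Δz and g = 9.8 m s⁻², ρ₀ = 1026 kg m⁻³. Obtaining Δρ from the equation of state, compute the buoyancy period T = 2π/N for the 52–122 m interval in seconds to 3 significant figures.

ΔT = -6.1 K, ΔS = +2.70 psu (deep − shallow).
Δρ/ρ₀ = −αΔT + βΔS = 7.93 × 10⁻⁴ + 2.187 × 10⁻³ = 2.98 × 10⁻³, so Δρ ≈ 3.057 kg m⁻³.
N² = (g/ρ₀)·Δρ/Δz = g·(Δρ/ρ₀)/Δz = 9.8 × 2.98 × 10⁻³ / 70 = 4.1720 × 10⁻⁴ s⁻².
N = √(4.1720 × 10⁻⁴) = 0.020425 rad s⁻¹ → T = 2π/N = 307.62 s ≈ 308 s.

308 s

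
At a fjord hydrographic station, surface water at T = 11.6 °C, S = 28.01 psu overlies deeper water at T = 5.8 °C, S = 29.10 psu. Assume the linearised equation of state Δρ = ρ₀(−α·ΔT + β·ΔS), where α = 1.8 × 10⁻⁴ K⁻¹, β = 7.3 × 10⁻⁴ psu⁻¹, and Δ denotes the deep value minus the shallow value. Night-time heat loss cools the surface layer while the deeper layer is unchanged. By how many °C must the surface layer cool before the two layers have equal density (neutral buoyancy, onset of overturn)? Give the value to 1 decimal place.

10.2 °C

Neutral buoyancy requires Δρ = 0, i.e. −α(T_deep − T_surf′) + β(S_deep − S_surf) = 0.
T_surf′ = T_deep − (β/α)·ΔS = 5.8 − (7.3 × 10⁻⁴/1.8 × 10⁻⁴)·(+1.09) = 1.379 °C.
Cooling required: 11.6 − (1.379) = 10.221 °C.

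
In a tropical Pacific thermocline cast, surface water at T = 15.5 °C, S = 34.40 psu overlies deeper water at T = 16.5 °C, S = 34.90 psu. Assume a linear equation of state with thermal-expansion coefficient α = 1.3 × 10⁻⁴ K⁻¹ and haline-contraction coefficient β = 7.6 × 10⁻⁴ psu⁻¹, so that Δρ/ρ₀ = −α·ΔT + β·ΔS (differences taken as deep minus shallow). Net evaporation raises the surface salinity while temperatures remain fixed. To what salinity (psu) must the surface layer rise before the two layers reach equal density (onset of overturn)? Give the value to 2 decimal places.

Neutral buoyancy requires −α(T_deep − T_surf) + β(S_deep − S_surf′) = 0.
S_surf′ = S_deep − (α/β)·ΔT = 34.90 − (1.3 × 10⁻⁴/7.6 × 10⁻⁴)·(+1.0) = 34.7289 psu.
Increase required: 34.7289 − 34.40 = 0.3289 psu.

34.73 psu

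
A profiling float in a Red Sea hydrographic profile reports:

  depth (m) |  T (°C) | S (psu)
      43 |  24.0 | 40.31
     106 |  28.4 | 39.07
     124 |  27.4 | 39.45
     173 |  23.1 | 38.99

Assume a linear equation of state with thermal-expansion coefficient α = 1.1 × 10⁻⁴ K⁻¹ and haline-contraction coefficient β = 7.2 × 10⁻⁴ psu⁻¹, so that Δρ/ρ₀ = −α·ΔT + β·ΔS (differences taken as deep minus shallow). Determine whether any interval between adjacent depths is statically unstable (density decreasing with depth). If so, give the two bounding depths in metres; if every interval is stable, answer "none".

43–106 m

Evaluate Δρ/ρ₀ = −αΔT + βΔS across each adjacent pair:
  43–106 m: −αΔT+βΔS = −(1.1 × 10⁻⁴)(+4.4)+(7.2 × 10⁻⁴)(-1.24) = -1.4 × 10⁻³ → UNSTABLE
  106–124 m: −αΔT+βΔS = −(1.1 × 10⁻⁴)(-1.0)+(7.2 × 10⁻⁴)(+0.38) = 3.8 × 10⁻⁴ → stable
  124–173 m: −αΔT+βΔS = −(1.1 × 10⁻⁴)(-4.3)+(7.2 × 10⁻⁴)(-0.46) = 1.4 × 10⁻⁴ → stable
The 43–106 m interval has Δρ < 0: lighter water underlies denser water.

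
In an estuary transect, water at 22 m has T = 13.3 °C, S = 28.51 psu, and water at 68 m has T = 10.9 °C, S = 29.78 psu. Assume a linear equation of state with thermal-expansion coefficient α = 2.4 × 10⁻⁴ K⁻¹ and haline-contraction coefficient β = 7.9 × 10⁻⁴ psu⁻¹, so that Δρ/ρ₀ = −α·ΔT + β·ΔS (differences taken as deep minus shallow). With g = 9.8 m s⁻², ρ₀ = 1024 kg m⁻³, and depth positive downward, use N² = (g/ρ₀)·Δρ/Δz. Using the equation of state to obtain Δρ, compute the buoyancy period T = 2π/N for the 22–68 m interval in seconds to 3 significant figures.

ΔT = -2.4 K, ΔS = +1.27 psu (deep − shallow).
Δρ/ρ₀ = −αΔT + βΔS = 5.76 × 10⁻⁴ + 1.0033 × 10⁻³ = 1.5793 × 10⁻³, so Δρ ≈ 1.617 kg m⁻³.
N² = (g/ρ₀)·Δρ/Δz = g·(Δρ/ρ₀)/Δz = 9.8 × 1.5793 × 10⁻³ / 46 = 3.3646 × 10⁻⁴ s⁻².
N = √(3.3646 × 10⁻⁴) = 0.018343 rad s⁻¹ → T = 2π/N = 342.54 s ≈ 343 s.

343 s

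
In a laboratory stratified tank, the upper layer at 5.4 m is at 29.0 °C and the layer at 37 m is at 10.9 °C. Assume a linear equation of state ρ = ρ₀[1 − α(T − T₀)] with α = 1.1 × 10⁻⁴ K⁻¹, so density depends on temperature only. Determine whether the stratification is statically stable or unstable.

stable

ΔT = 10.9 − 29.0 = -18.1 K, so Δρ/ρ₀ = −αΔT = 1.991 × 10⁻³.
Δρ/ρ₀ > 0, so Δρ > 0: deeper water is denser → statically stable.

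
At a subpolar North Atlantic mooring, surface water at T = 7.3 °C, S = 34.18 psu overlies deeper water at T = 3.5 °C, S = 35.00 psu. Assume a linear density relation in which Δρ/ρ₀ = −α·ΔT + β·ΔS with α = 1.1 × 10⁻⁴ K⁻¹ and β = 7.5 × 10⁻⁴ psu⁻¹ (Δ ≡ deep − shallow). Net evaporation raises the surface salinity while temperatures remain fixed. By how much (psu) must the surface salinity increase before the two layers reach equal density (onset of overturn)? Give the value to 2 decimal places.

1.38 psu

Neutral buoyancy requires −α(T_deep − T_surf) + β(S_deep − S_surf′) = 0.
S_surf′ = S_deep − (α/β)·ΔT = 35.00 − (1.1 × 10⁻⁴/7.5 × 10⁻⁴)·(-3.8) = 35.5573 psu.
Increase required: 35.5573 − 34.18 = 1.3773 psu.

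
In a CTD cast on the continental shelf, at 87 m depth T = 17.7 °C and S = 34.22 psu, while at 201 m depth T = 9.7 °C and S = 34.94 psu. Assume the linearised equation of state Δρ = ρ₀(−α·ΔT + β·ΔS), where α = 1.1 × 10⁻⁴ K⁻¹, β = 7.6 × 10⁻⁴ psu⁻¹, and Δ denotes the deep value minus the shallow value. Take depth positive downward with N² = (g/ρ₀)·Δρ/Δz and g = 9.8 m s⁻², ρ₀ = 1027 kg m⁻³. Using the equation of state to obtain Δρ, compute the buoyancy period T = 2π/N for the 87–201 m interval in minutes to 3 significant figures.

ΔT = -8.0 K, ΔS = +0.72 psu (deep − shallow).
Δρ/ρ₀ = −αΔT + βΔS = 8.80 × 10⁻⁴ + 5.472 × 10⁻⁴ = 1.4272 × 10⁻³, so Δρ ≈ 1.466 kg m⁻³.
N² = (g/ρ₀)·Δρ/Δz = g·(Δρ/ρ₀)/Δz = 9.8 × 1.4272 × 10⁻³ / 114 = 1.2269 × 10⁻⁴ s⁻².
N = √(1.2269 × 10⁻⁴) = 0.011077 rad s⁻¹ → T = 2π/N = 567.23 s = 9.4538 min ≈ 9.45 min.

9.45 min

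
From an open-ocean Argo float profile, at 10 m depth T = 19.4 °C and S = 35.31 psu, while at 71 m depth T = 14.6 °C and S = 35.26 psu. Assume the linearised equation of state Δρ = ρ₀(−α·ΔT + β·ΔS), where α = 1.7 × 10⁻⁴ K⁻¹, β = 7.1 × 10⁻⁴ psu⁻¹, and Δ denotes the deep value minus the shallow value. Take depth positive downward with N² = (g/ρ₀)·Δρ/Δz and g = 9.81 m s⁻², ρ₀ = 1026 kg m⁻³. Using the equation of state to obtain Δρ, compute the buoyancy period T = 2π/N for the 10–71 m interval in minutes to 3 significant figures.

ΔT = -4.8 K, ΔS = -0.05 psu (deep − shallow).
Δρ/ρ₀ = −αΔT + βΔS = 8.16 × 10⁻⁴ − 3.55 × 10⁻⁵ = 7.805 × 10⁻⁴, so Δρ ≈ 0.8008 kg m⁻³.
N² = (g/ρ₀)·Δρ/Δz = g·(Δρ/ρ₀)/Δz = 9.81 × 7.805 × 10⁻⁴ / 61 = 1.2552 × 10⁻⁴ s⁻².
N = √(1.2552 × 10⁻⁴) = 0.011204 rad s⁻¹ → T = 2π/N = 560.80 s = 9.3467 min ≈ 9.35 min.

9.35 min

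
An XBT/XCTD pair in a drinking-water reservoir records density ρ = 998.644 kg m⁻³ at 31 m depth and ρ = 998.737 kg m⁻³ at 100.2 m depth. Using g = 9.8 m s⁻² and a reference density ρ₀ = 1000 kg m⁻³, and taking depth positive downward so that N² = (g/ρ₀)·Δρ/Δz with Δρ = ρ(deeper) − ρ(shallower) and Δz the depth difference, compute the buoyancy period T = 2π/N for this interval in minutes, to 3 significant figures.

28.9 min

Δρ = 998.737 − 998.644 = 0.093 kg m⁻³ over Δz = 100.2 − 31 = 69.2 m.
N² = (9.8/1000) × (0.093/69.2) = 1.3171 × 10⁻⁵ s⁻².
N = √(1.3171 × 10⁻⁵) = 3.6292 × 10⁻³ rad s⁻¹, so T = 2π/N = 1.7313 × 10³ s = 28.855 min ≈ 28.9 min.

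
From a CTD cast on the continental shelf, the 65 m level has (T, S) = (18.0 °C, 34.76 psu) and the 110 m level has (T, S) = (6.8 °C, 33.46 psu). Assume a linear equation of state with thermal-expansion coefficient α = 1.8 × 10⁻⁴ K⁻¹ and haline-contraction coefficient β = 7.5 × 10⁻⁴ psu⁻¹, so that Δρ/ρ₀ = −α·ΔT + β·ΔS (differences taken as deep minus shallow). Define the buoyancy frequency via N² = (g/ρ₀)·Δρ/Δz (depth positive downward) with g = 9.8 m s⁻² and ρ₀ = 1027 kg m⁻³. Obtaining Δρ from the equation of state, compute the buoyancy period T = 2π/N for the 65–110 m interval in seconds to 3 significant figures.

417 s

ΔT = -11.2 K, ΔS = -1.30 psu (deep − shallow).
Δρ/ρ₀ = −αΔT + βΔS = 2.016 × 10⁻³ − 9.75 × 10⁻⁴ = 1.041 × 10⁻³, so Δρ ≈ 1.069 kg m⁻³.
N² = (g/ρ₀)·Δρ/Δz = g·(Δρ/ρ₀)/Δz = 9.8 × 1.041 × 10⁻³ / 45 = 2.2671 × 10⁻⁴ s⁻².
N = √(2.2671 × 10⁻⁴) = 0.015057 rad s⁻¹ → T = 2π/N = 417.29 s ≈ 417 s.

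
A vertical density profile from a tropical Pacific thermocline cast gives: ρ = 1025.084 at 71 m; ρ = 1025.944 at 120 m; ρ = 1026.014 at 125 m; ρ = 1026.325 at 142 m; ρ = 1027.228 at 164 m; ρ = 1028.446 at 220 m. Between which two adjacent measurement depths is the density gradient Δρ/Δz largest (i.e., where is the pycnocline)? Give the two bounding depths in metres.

142–164 m

Compute the density gradient over each adjacent pair:
  71–120 m: Δρ/Δz = 0.860/49 = 0.018 kg m⁻⁴
  120–125 m: Δρ/Δz = 0.070/5 = 0.014 kg m⁻⁴
  125–142 m: Δρ/Δz = 0.311/17 = 0.018 kg m⁻⁴
  142–164 m: Δρ/Δz = 0.903/22 = 0.041 kg m⁻⁴
  164–220 m: Δρ/Δz = 1.218/56 = 0.022 kg m⁻⁴
The largest gradient is in the 142–164 m interval — the pycnocline.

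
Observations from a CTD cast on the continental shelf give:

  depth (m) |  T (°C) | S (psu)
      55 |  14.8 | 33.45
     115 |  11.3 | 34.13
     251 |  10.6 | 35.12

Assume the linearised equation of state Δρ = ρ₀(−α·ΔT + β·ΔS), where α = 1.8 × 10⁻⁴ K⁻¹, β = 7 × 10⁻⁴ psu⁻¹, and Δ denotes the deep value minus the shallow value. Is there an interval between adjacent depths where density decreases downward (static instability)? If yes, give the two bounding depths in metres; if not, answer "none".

Evaluate Δρ/ρ₀ = −αΔT + βΔS across each adjacent pair:
  55–115 m: −αΔT+βΔS = −(1.8 × 10⁻⁴)(-3.5)+(7 × 10⁻⁴)(+0.68) = 1.1 × 10⁻³ → stable
  115–251 m: −αΔT+βΔS = −(1.8 × 10⁻⁴)(-0.7)+(7 × 10⁻⁴)(+0.99) = 8.2 × 10⁻⁴ → stable
Every interval has Δρ > 0: the column is stably stratified throughout.

none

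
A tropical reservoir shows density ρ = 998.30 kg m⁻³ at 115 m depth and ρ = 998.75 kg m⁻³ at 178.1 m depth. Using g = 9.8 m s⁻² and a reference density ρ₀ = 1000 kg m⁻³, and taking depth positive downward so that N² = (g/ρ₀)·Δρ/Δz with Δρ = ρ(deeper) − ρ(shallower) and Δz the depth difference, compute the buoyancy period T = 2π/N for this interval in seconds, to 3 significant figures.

Δρ = 998.75 − 998.30 = 0.45 kg m⁻³ over Δz = 178.1 − 115 = 63.1 m.
N² = (9.8/1000) × (0.45/63.1) = 6.9889 × 10⁻⁵ s⁻².
N = √(6.9889 × 10⁻⁵) = 8.3600 × 10⁻³ rad s⁻¹, so T = 2π/N = 751.58 s ≈ 752 s.

752 s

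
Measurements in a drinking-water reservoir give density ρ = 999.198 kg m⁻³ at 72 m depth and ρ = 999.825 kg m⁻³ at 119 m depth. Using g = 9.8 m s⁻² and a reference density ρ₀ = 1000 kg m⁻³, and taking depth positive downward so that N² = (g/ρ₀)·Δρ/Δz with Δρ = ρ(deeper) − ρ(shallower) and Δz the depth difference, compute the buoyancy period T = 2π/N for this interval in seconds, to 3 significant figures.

Δρ = 999.825 − 999.198 = 0.627 kg m⁻³ over Δz = 119 − 72 = 47 m.
N² = (9.8/1000) × (0.627/47) = 1.3074 × 10⁻⁴ s⁻².
N = √(1.3074 × 10⁻⁴) = 0.011434 rad s⁻¹, so T = 2π/N = 549.52 s ≈ 550 s.

550 s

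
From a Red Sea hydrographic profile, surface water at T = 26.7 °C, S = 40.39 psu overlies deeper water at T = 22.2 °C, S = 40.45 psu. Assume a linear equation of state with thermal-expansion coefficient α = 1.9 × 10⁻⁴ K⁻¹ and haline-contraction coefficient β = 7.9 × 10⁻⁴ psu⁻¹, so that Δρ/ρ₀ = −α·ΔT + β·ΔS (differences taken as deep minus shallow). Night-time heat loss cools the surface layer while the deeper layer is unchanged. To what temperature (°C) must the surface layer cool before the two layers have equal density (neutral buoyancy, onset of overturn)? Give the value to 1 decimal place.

22.0 °C

Neutral buoyancy requires Δρ = 0, i.e. −α(T_deep − T_surf′) + β(S_deep − S_surf) = 0.
T_surf′ = T_deep − (β/α)·ΔS = 22.2 − (7.9 × 10⁻⁴/1.9 × 10⁻⁴)·(+0.06) = 21.951 °C.
Cooling required: 26.7 − (21.951) = 4.749 °C.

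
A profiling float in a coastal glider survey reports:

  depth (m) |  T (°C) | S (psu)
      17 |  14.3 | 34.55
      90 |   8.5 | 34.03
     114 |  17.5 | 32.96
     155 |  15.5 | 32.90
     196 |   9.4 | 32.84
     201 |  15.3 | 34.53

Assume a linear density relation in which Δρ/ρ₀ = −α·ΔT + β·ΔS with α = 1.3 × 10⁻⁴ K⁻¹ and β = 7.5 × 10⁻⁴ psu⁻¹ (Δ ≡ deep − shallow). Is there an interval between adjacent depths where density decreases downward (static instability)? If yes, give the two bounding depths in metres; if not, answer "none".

Evaluate Δρ/ρ₀ = −αΔT + βΔS across each adjacent pair:
  17–90 m: −αΔT+βΔS = −(1.3 × 10⁻⁴)(-5.8)+(7.5 × 10⁻⁴)(-0.52) = 3.6 × 10⁻⁴ → stable
  90–114 m: −αΔT+βΔS = −(1.3 × 10⁻⁴)(+9.0)+(7.5 × 10⁻⁴)(-1.07) = -2.0 × 10⁻³ → UNSTABLE
  114–155 m: −αΔT+βΔS = −(1.3 × 10⁻⁴)(-2.0)+(7.5 × 10⁻⁴)(-0.06) = 2.1 × 10⁻⁴ → stable
  155–196 m: −αΔT+βΔS = −(1.3 × 10⁻⁴)(-6.1)+(7.5 × 10⁻⁴)(-0.06) = 7.5 × 10⁻⁴ → stable
  196–201 m: −αΔT+βΔS = −(1.3 × 10⁻⁴)(+5.9)+(7.5 × 10⁻⁴)(+1.69) = 5.0 × 10⁻⁴ → stable
The 90–114 m interval has Δρ < 0: lighter water underlies denser water.

90–114 m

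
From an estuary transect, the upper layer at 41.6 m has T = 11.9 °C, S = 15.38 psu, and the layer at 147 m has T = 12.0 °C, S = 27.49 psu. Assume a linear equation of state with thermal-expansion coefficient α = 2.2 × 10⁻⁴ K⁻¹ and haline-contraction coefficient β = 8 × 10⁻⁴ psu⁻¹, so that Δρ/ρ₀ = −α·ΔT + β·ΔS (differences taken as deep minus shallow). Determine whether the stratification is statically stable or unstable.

ΔT = 12.0 − 11.9 = +0.1 K and ΔS = 27.49 − 15.38 = +12.11 psu (deep − shallow).
−αΔT = -2.20 × 10⁻⁵; βΔS = 9.688 × 10⁻³; sum Δρ/ρ₀ = 9.666 × 10⁻³.
Δρ/ρ₀ > 0, so Δρ > 0: deeper water is denser → statically stable.

stable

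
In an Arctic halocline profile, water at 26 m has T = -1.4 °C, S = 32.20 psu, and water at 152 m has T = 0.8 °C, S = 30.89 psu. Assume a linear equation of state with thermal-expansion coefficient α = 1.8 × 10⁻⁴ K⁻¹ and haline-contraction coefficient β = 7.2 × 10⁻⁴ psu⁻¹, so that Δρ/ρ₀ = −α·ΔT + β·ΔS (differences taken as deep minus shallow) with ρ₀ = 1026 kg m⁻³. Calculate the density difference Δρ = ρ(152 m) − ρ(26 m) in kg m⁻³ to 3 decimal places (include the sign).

ΔT = +2.2 K, ΔS = -1.31 psu (deep − shallow).
Δρ/ρ₀ = −(1.8 × 10⁻⁴)(+2.2) + (7.2 × 10⁻⁴)(-1.31) = -1.3392 × 10⁻³.
Δρ = 1026 × (-1.3392 × 10⁻³) = -1.374 kg m⁻³.
Negative Δρ: lighter below, statically unstable.

-1.374 kg m⁻³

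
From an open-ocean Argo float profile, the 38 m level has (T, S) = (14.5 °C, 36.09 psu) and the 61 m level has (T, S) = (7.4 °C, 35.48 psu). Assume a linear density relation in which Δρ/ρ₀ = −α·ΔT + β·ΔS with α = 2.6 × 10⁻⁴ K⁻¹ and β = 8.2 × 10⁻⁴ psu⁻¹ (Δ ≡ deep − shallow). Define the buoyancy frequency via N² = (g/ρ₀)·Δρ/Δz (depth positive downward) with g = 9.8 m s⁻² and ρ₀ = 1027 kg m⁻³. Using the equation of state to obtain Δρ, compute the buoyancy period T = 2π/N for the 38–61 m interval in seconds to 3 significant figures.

262 s

ΔT = -7.1 K, ΔS = -0.61 psu (deep − shallow).
Δρ/ρ₀ = −αΔT + βΔS = 1.846 × 10⁻³ − 5.002 × 10⁻⁴ = 1.3458 × 10⁻³, so Δρ ≈ 1.382 kg m⁻³.
N² = (g/ρ₀)·Δρ/Δz = g·(Δρ/ρ₀)/Δz = 9.8 × 1.3458 × 10⁻³ / 23 = 5.7343 × 10⁻⁴ s⁻².
N = √(5.7343 × 10⁻⁴) = 0.023946 rad s⁻¹ → T = 2π/N = 262.39 s ≈ 262 s.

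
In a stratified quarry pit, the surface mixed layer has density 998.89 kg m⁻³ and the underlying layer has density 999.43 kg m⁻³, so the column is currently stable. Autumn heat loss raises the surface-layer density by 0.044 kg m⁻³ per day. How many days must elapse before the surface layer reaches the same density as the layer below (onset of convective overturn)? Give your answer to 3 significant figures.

12.3 days

Density deficit of the surface layer: 999.43 − 998.89 = 0.54 kg m⁻³.
Required change = 0.54 / 0.044 = 12.3 days.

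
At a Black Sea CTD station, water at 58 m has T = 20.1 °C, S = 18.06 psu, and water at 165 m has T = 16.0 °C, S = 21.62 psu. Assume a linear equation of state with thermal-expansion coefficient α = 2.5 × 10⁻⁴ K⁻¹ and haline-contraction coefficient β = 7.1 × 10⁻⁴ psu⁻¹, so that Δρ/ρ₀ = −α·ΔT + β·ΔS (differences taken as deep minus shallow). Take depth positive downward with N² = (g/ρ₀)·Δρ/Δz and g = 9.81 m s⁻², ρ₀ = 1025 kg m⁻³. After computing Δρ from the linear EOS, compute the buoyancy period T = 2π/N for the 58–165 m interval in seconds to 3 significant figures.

ΔT = -4.1 K, ΔS = +3.56 psu (deep − shallow).
Δρ/ρ₀ = −αΔT + βΔS = 1.025 × 10⁻³ + 2.5276 × 10⁻³ = 3.5526 × 10⁻³, so Δρ ≈ 3.641 kg m⁻³.
N² = (g/ρ₀)·Δρ/Δz = g·(Δρ/ρ₀)/Δz = 9.81 × 3.5526 × 10⁻³ / 107 = 3.2571 × 10⁻⁴ s⁻².
N = √(3.2571 × 10⁻⁴) = 0.018047 rad s⁻¹ → T = 2π/N = 348.16 s ≈ 348 s.

348 s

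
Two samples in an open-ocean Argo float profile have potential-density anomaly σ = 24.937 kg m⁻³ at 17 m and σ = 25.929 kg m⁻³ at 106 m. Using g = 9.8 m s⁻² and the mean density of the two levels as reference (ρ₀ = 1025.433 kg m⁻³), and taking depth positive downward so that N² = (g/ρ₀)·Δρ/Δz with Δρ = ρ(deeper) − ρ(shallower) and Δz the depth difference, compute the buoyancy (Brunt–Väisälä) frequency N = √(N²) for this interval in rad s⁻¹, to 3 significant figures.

0.0103 rad s⁻¹

Δρ = 1025.929 − 1024.937 = 0.992 kg m⁻³ over Δz = 106 − 17 = 89 m.
N² = (9.8/1025.433) × (0.992/89) = 1.0652 × 10⁻⁴ s⁻².
N = √(1.0652 × 10⁻⁴) = 0.010321 rad s⁻¹ ≈ 0.0103 rad s⁻¹.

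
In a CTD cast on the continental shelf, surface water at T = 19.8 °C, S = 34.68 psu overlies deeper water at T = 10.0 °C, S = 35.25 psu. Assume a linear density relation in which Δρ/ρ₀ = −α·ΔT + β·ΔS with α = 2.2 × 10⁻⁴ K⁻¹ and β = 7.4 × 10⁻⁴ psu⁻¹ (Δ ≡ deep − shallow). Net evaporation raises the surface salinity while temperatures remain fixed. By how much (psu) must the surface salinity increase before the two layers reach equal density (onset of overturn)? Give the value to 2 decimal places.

Neutral buoyancy requires −α(T_deep − T_surf) + β(S_deep − S_surf′) = 0.
S_surf′ = S_deep − (α/β)·ΔT = 35.25 − (2.2 × 10⁻⁴/7.4 × 10⁻⁴)·(-9.8) = 38.1635 psu.
Increase required: 38.1635 − 34.68 = 3.4835 psu.

3.48 psu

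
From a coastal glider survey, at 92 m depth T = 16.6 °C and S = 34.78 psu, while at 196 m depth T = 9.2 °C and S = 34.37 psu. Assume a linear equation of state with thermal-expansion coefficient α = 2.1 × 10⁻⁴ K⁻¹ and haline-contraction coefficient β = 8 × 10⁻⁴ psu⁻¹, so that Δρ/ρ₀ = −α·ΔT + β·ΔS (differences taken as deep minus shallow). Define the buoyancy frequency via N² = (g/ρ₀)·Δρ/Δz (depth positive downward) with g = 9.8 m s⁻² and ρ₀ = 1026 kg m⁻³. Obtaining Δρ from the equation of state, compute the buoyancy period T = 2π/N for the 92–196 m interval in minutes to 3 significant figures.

ΔT = -7.4 K, ΔS = -0.41 psu (deep − shallow).
Δρ/ρ₀ = −αΔT + βΔS = 1.554 × 10⁻³ − 3.28 × 10⁻⁴ = 1.226 × 10⁻³, so Δρ ≈ 1.258 kg m⁻³.
N² = (g/ρ₀)·Δρ/Δz = g·(Δρ/ρ₀)/Δz = 9.8 × 1.226 × 10⁻³ / 104 = 1.1553 × 10⁻⁴ s⁻².
N = √(1.1553 × 10⁻⁴) = 0.010748 rad s⁻¹ → T = 2π/N = 584.59 s = 9.7432 min ≈ 9.74 min.

9.74 min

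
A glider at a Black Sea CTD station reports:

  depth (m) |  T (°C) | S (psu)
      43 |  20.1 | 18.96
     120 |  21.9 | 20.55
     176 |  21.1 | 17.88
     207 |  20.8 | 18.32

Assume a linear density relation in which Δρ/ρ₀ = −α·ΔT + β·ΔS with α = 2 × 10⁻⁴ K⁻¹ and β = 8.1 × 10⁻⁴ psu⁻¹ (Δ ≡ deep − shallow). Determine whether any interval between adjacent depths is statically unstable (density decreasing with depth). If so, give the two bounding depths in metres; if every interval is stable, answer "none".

120–176 m

Evaluate Δρ/ρ₀ = −αΔT + βΔS across each adjacent pair:
  43–120 m: −αΔT+βΔS = −(2 × 10⁻⁴)(+1.8)+(8.1 × 10⁻⁴)(+1.59) = 9.3 × 10⁻⁴ → stable
  120–176 m: −αΔT+βΔS = −(2 × 10⁻⁴)(-0.8)+(8.1 × 10⁻⁴)(-2.67) = -2.0 × 10⁻³ → UNSTABLE
  176–207 m: −αΔT+βΔS = −(2 × 10⁻⁴)(-0.3)+(8.1 × 10⁻⁴)(+0.44) = 4.2 × 10⁻⁴ → stable
The 120–176 m interval has Δρ < 0: lighter water underlies denser water.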